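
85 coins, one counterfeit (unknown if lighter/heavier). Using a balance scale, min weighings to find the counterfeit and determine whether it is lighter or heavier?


Let n = 85. 170 possibilities (n coins × lighter/heavier); each weighing has 3 outcomes.
Bound for k weighings: say the first weighing puts j coins on each pan. If it tips, the 2j weighed coins remain suspects (each with a known direction) and k-1 weighings give 3^(k-1) outcomes; 3^(k-1) is odd, so 2j ≤ 3^(k-1) - 1. If it balances, the n - 2j unweighed coins remain with direction unknown: 2(n - 2j) ≤ 3^(k-1) - 1 by the same parity argument. Adding, n ≤ (3^(k-1) - 1) + (3^(k-1) - 1)/2 = (3^k - 3)/2, and the classical three-group strategy achieves this (3 coins in 2 weighings, 12 in 3, 39 in 4, 120 in 5).
So we need the smallest k with (3^k - 3)/2 ≥ 85.
k = 4: (3^4 - 3)/2 = 39 < 85 ✗
k = 5: (3^5 - 3)/2 = 120 ≥ 85 ✓

5


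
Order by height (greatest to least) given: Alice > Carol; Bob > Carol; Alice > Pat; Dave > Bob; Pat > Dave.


Constraints: Alice > Carol; Bob > Carol; Alice > Pat; Dave > Bob; Pat > Dave
Method: at each step, the next-highest is the one remaining person who never appears on the smaller side of a constraint between remaining people.
  Step 1: remaining {Pat, Alice, Bob, Dave, Carol}; on the smaller side: {Pat, Bob, Dave, Carol} → Alice is next (Alice > Carol; Alice > Pat).
  Step 2: remaining {Pat, Bob, Dave, Carol}; on the smaller side: {Bob, Dave, Carol} → Pat is next (Pat > Dave).
  Step 3: remaining {Bob, Dave, Carol}; on the smaller side: {Bob, Carol} → Dave is next (Dave > Bob).
  Step 4: remaining {Bob, Carol}; on the smaller side: {Carol} → Bob is next (Bob > Carol).
  Step 5: only Carol remains → lowest.
Final ranking (highest to lowest):

Alice > Pat > Dave > Bob > Carol


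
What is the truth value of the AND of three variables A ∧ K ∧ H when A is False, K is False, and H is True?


A = False, K = False, H = True
Step 1: A ∧ K = False AND False = False
Step 2: (False) ∧ H = (False) AND True = False
AND is true only when ALL operands are true.

False


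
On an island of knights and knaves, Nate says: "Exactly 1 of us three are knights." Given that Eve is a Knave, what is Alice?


Nate claims exactly 1 knights among Nate, Eve, Alice.
Given: Eve is a Knave.

Case 1: Nate is a Knight (tells truth)
  Then exactly 1 of the three are knights.
  Counting Nate, Eve: 1 knight(s) so far. Need 0 more → Alice = Knave.
Case 2: Nate is a Knave (lies)
  Then the count is NOT 1.
  If Alice = Knight, count = 1 = 1 → claim would be true, contradicts lie.
  If Alice = Knave, count = 0 ≠ 1 → lie confirmed ✓

Alice is a Knave.

Knave


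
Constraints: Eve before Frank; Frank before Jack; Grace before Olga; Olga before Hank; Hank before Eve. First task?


Constraints: Eve before Frank; Frank before Jack; Grace before Olga; Olga before Hank; Hank before Eve
The first task can have nothing scheduled before it, so it must never appear on the right of a 'before'.
Tasks appearing after some 'before': Frank, Jack, Olga, Hank, Eve.
The only task not in that list is Grace → it is first.

Grace


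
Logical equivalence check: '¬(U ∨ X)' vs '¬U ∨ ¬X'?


Expression 1: ¬(U ∨ X)
Expression 2: ¬U ∨ ¬X
Truth table (U X | Expr1 Expr2):
  T T |   F     F
  T F |   F     T   ← differ
  F T |   F     T   ← differ
  F F |   T     T
Counterexample: U=T, X=F gives Expr1 = F but Expr2 = T, so the expressions are NOT logically equivalent.

No


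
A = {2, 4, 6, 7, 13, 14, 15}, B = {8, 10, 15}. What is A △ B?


A = {2, 4, 6, 7, 13, 14, 15}
B = {8, 10, 15}
Operation: symmetric difference
In A only: [2, 4, 6, 7, 13, 14], in B only: [8, 10]

{2, 4, 6, 7, 8, 10, 13, 14}


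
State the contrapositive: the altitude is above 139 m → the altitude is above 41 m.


Original: If the altitude is above 139 m, then the altitude is above 41 m
Contrapositive: If ¬Q, then ¬P
Negate Q: not (the altitude is above 41 m)
Negate P: not (the altitude is above 139 m)

If not (the altitude is above 41 m), then not (the altitude is above 139 m).


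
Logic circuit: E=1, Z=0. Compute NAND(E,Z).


E AND Z = 0
NOT(0) = 1

1


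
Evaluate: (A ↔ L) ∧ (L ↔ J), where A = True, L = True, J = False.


A = True, L = True, J = False
Step 1: A ↔ L is true when A and L have the same value. Result: True
Step 2: L ↔ J is true when L and J have the same value. Result: False
Step 3: True ∧ False = False

False


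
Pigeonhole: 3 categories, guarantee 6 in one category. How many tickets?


Pigeonhole: to guarantee k in one of n categories, need (k-1)×n + 1.
k = 6, n = 3
Minimum = (6-1) × 3 + 1 = 5 × 3 + 1

16


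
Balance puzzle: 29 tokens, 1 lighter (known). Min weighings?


Each weighing has 3 outcomes (left heavy / balance / right heavy), so k weighings distinguish at most 3^k cases; splitting into three near-equal groups achieves this.
Need 3^k ≥ 29: 3^3 = 27 < 29 ≤ 3^4 = 81
k = ⌈log₃(29)⌉ = 4

4


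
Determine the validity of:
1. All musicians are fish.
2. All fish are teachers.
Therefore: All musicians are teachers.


Premise 1: All musicians are fish.
Premise 2: All fish are teachers.
Conclusion: All musicians are teachers.
Barbara syllogism (AAA-1): All A are B, All B are C → All A are C.
Middle term (fish) distributed in premise 2.

Valid


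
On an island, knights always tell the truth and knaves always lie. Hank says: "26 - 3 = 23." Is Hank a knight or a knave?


Statement: "26 - 3 = 23."
Actual: 26 - 3 = 23
Claimed: 23
Statement is TRUE → Hank tells the truth → Knight

Knight


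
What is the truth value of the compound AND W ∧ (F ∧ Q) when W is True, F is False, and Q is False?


W = True, F = False, Q = False
Step 1: F ∧ Q = False AND False = False
Step 2: W ∧ False = True AND False = False
AND is true only when ALL operands are true.

False


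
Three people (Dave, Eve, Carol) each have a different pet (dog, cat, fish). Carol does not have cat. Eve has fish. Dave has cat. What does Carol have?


From clues:
  Dave → cat
  Eve → fish
By elimination, Carol gets the remaining.

dog


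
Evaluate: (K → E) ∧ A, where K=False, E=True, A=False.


K = False, E = True, A = False
Expression: (K → E) ∧ A
Step 1: K → E = False → True (false only if K=True, E=False) = True
Step 2: (True) ∧ A = True AND False = False

False


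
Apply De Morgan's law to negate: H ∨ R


De Morgan's law: ¬(P ∨ Q) ≡ ¬P ∧ ¬Q
¬(H ∨ R) = ¬H ∧ ¬R

¬H ∧ ¬R


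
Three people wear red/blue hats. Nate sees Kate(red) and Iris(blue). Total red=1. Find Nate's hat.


Total red = 1, seen red = 1
Own red = 1 - 1 = 0
Nate's hat is blue.

blue


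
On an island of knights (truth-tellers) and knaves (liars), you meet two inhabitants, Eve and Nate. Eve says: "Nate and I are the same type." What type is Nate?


Eve says: "Nate and I are the same type."
Case 1: Eve is a Knight (truth-teller)
  Statement is true → they ARE the same → Nate is also a Knight
Case 2: Eve is a Knave (liar)
  Statement is false → they are NOT the same → Nate is a Knight
In both cases, Nate is a Knight.

Knight


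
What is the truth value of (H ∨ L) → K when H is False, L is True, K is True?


H = False, L = True, K = True
Step 1: H ∨ L = False OR True = True
Step 2: (True) → K: false only when antecedent=True and K=False.
Result: True

True


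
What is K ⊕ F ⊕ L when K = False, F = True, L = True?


K = False, F = True, L = True
Step 1: K ⊕ F = False XOR True = True
Step 2: True ⊕ L = True XOR True = False
XOR is true when an odd number of operands are true.

False


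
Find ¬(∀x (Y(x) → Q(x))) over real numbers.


Original: ∀x (Y(x) → Q(x))
Rule: ¬∀→∃, ¬∃→∀, negate predicate.
Negation: ∃x (Y(x) ∧ ¬Q(x))

∃x (Y(x) ∧ ¬Q(x))


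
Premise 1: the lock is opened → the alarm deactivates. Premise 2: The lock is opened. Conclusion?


Modus ponens: P → Q, P ⊢ Q
P: the lock is opened
Q: the alarm deactivates
We have P → Q and P is true.
By modus ponens, Q must be true.

The alarm deactivates


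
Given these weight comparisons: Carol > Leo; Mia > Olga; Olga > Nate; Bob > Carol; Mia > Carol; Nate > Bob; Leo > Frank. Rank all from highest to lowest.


Constraints: Carol > Leo; Mia > Olga; Olga > Nate; Bob > Carol; Mia > Carol; Nate > Bob; Leo > Frank
Method: at each step, the next-highest is the one remaining person who never appears on the smaller side of a constraint between remaining people.
  Step 1: remaining {Bob, Nate, Carol, Frank, Mia, Leo, Olga}; on the smaller side: {Bob, Nate, Carol, Frank, Leo, Olga} → Mia is next (Mia > Olga; Mia > Carol).
  Step 2: remaining {Bob, Nate, Carol, Frank, Leo, Olga}; on the smaller side: {Bob, Nate, Carol, Frank, Leo} → Olga is next (Olga > Nate).
  Step 3: remaining {Bob, Nate, Carol, Frank, Leo}; on the smaller side: {Bob, Carol, Frank, Leo} → Nate is next (Nate > Bob).
  Step 4: remaining {Bob, Carol, Frank, Leo}; on the smaller side: {Carol, Frank, Leo} → Bob is next (Bob > Carol).
  Step 5: remaining {Carol, Frank, Leo}; on the smaller side: {Frank, Leo} → Carol is next (Carol > Leo).
  Step 6: remaining {Frank, Leo}; on the smaller side: {Frank} → Leo is next (Leo > Frank).
  Step 7: only Frank remains → lowest.
Final ranking (highest to lowest):

Mia > Olga > Nate > Bob > Carol > Leo > Frank


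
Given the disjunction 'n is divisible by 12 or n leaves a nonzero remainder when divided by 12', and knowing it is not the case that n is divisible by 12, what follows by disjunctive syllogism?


Disjunctive syllogism: P ∨ Q, ¬P ⊢ Q
Disjunction: n is divisible by 12 ∨ n leaves a nonzero remainder when divided by 12
We know it is not the case that n is divisible by 12.
By disjunctive syllogism, the other disjunct must be true.

n leaves a nonzero remainder when divided by 12


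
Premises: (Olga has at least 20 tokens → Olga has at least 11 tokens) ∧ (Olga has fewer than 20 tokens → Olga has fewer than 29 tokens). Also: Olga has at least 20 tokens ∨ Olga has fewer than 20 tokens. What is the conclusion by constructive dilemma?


Constructive dilemma: (P → Q) ∧ (R → S), P ∨ R ⊢ Q ∨ S
Premise 1: Olga has at least 20 tokens → Olga has at least 11 tokens
Premise 2: Olga has fewer than 20 tokens → Olga has fewer than 29 tokens
Premise 3: Olga has at least 20 tokens ∨ Olga has fewer than 20 tokens
Case 1: Assuming Olga has at least 20 tokens, then by Premise 1, Olga has at least 11 tokens.
Case 2: Assuming Olga has fewer than 20 tokens, then by Premise 2, Olga has fewer than 29 tokens.
Since one of Olga has at least 20 tokens or Olga has fewer than 20 tokens must hold, we get Olga has at least 11 tokens or Olga has fewer than 29 tokens.

Olga has at least 11 tokens or Olga has fewer than 29 tokens.


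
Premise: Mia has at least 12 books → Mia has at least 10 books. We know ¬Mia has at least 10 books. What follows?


Modus tollens: P → Q, ¬Q ⊢ ¬P
P: Mia has at least 12 books
Q: Mia has at least 10 books
We have P → Q and Q is false.
By modus tollens, P must be false.

It is not the case that Mia has at least 12 books


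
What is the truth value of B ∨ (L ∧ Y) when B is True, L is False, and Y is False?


B = True, L = False, Y = False
Step 1: L ∧ Y = False AND False = False
Step 2: B ∨ False = True OR False = True
AND evaluated first (higher precedence); then OR applied.

True


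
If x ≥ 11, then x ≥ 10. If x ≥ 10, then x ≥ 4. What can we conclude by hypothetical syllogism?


Hypothetical syllogism: P → Q, Q → R ⊢ P → R
Premise 1: x ≥ 11 → x ≥ 10
Premise 2: x ≥ 10 → x ≥ 4
Chain the implications: the middle term (x ≥ 10) links the two.
Conclusion: If x ≥ 11, then x ≥ 4.

If x ≥ 11, then x ≥ 4.


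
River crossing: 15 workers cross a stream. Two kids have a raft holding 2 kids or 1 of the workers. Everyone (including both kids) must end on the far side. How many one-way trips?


Per crossing of one of the workers: kids→, one←, one of the workers→, one← = 4 trips
15 × 4 = 60, + 1 final kids→ = 61
Minimum trips = 61

61


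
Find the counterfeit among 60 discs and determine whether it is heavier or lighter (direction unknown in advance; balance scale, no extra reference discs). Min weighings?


Let n = 60. 120 possibilities (n discs × lighter/heavier); each weighing has 3 outcomes.
Bound for k weighings: say the first weighing puts j discs on each pan. If it tips, the 2j weighed discs remain suspects (each with a known direction) and k-1 weighings give 3^(k-1) outcomes; 3^(k-1) is odd, so 2j ≤ 3^(k-1) - 1. If it balances, the n - 2j unweighed discs remain with direction unknown: 2(n - 2j) ≤ 3^(k-1) - 1 by the same parity argument. Adding, n ≤ (3^(k-1) - 1) + (3^(k-1) - 1)/2 = (3^k - 3)/2, and the classical three-group strategy achieves this (3 discs in 2 weighings, 12 in 3, 39 in 4, 120 in 5).
So we need the smallest k with (3^k - 3)/2 ≥ 60.
k = 4: (3^4 - 3)/2 = 39 < 60 ✗
k = 5: (3^5 - 3)/2 = 120 ≥ 60 ✓

5


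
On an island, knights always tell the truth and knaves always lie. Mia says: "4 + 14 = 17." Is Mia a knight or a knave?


Statement: "4 + 14 = 17."
Actual: 4 + 14 = 18
Claimed: 17
Statement is FALSE → Mia lies → Knave

Knave


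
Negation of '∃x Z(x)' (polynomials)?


Original: ∃x Z(x)
Rule: ¬∀→∃, ¬∃→∀, negate predicate.
Negation: ∀x ¬Z(x)

∀x ¬Z(x)


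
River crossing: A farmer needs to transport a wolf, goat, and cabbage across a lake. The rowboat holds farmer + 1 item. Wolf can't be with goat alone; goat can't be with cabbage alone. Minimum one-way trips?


1. farmer+goat → 2. farmer ← 3. farmer+wolf → 4. farmer+goat ← 5. farmer+cabbage → 6. farmer ← 7. farmer+goat →
Minimum trips = 7

7


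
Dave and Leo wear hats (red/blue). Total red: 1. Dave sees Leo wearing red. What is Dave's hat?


Total red = 1, Leo = red
Red accounted for: 1
Remaining for Dave: 0
Dave's hat is blue.

blue


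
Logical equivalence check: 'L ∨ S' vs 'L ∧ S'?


Expression 1: L ∨ S
Expression 2: L ∧ S
Truth table (L S | Expr1 Expr2):
  T T |   T     T
  T F |   T     F   ← differ
  F T |   T     F   ← differ
  F F |   F     F
Counterexample: L=T, S=F gives Expr1 = T but Expr2 = F, so the expressions are NOT logically equivalent.

No


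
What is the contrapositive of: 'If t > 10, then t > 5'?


Original: If t > 10, then t > 5
Contrapositive: If ¬Q, then ¬P
Negate Q: not (t > 5)
Negate P: not (t > 10)

If not (t > 5), then not (t > 10).


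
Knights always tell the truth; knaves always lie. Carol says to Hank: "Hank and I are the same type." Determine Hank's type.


Carol says: "Hank and I are the same type."
Case 1: Carol is a Knight (truth-teller)
  Statement is true → they ARE the same → Hank is also a Knight
Case 2: Carol is a Knave (liar)
  Statement is false → they are NOT the same → Hank is a Knight
In both cases, Hank is a Knight.

Knight


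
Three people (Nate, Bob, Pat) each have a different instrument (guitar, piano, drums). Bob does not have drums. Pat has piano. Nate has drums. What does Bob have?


From clues:
  Pat → piano
  Nate → drums
By elimination, Bob gets the remaining.

guitar


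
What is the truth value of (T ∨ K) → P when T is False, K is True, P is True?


T = False, K = True, P = True
Step 1: T ∨ K = False OR True = True
Step 2: (True) → P: false only when antecedent=True and P=False.
Result: True

True


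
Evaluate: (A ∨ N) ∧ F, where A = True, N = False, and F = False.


A = True, N = False, F = False
Step 1: A ∨ N = True OR False = True
Step 2: True ∧ F = True AND False = False
OR is true when at least one operand is true; AND requires both.

False


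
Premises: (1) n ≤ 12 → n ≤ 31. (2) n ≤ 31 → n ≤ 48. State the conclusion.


Hypothetical syllogism: P → Q, Q → R ⊢ P → R
Premise 1: n ≤ 12 → n ≤ 31
Premise 2: n ≤ 31 → n ≤ 48
Chain the implications: the middle term (n ≤ 31) links the two.
Conclusion: If n ≤ 12, then n ≤ 48.

If n ≤ 12, then n ≤ 48.


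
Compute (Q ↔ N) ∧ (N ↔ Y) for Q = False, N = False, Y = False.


Q = False, N = False, Y = False
Step 1: Q ↔ N is true when Q and N have the same value. Result: True
Step 2: N ↔ Y is true when N and Y have the same value. Result: True
Step 3: True ∧ True = True

True


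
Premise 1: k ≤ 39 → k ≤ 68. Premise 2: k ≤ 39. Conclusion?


Modus ponens: P → Q, P ⊢ Q
P: k ≤ 39
Q: k ≤ 68
We have P → Q and P is true.
By modus ponens, Q must be true.

k ≤ 68


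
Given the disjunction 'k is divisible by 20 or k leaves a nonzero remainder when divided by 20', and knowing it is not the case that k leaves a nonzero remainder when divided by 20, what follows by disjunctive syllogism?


Disjunctive syllogism: P ∨ Q, ¬P ⊢ Q
Disjunction: k is divisible by 20 ∨ k leaves a nonzero remainder when divided by 20
We know it is not the case that k leaves a nonzero remainder when divided by 20.
By disjunctive syllogism, the other disjunct must be true.

k is divisible by 20


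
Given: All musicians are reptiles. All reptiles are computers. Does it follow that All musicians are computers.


Premise 1: All musicians are reptiles.
Premise 2: All reptiles are computers.
Conclusion: All musicians are computers.
Barbara syllogism (AAA-1): All A are B, All B are C → All A are C.
Middle term (reptiles) distributed in premise 2.

Valid


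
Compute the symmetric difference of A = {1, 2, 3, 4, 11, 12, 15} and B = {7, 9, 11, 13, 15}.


A = {1, 2, 3, 4, 11, 12, 15}
B = {7, 9, 11, 13, 15}
Operation: symmetric difference
In A only: [1, 2, 3, 4, 12], in B only: [7, 9, 13]

{1, 2, 3, 4, 7, 9, 12, 13}


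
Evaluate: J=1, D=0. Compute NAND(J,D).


J AND D = 0
NOT(0) = 1

1


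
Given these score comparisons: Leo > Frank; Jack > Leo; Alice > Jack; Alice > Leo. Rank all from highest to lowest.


Constraints: Leo > Frank; Jack > Leo; Alice > Jack; Alice > Leo
Method: at each step, the next-highest is the one remaining person who never appears on the smaller side of a constraint between remaining people.
  Step 1: remaining {Alice, Jack, Leo, Frank}; on the smaller side: {Jack, Leo, Frank} → Alice is next (Alice > Jack; Alice > Leo).
  Step 2: remaining {Jack, Leo, Frank}; on the smaller side: {Leo, Frank} → Jack is next (Jack > Leo).
  Step 3: remaining {Leo, Frank}; on the smaller side: {Frank} → Leo is next (Leo > Frank).
  Step 4: only Frank remains → lowest.
Final ranking (highest to lowest):

Alice > Jack > Leo > Frank


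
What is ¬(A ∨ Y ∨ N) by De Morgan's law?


De Morgan's law: ¬(P ∨ Q ∨ R) ≡ ¬P ∧ ¬Q ∧ ¬R
¬(A ∨ Y ∨ N) = ¬A ∧ ¬Y ∧ ¬N

¬A ∧ ¬Y ∧ ¬N


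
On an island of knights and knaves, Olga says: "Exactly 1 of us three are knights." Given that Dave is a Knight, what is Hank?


Olga claims exactly 1 knights among Olga, Dave, Hank.
Given: Dave is a Knight.

Case 1: Olga is a Knight (tells truth)
  Then exactly 1 of the three are knights.
  Counting Olga, Dave: 2 knight(s) so far. Need -1 more → impossible.
Case 2: Olga is a Knave (lies)
  Then the count is NOT 1.
  If Hank = Knave, count = 1 = 1 → claim would be true, contradicts lie.
  If Hank = Knight, count = 2 ≠ 1 → lie confirmed ✓

Hank is a Knight.

Knight


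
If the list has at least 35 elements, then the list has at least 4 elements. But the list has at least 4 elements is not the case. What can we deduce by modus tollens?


Modus tollens: P → Q, ¬Q ⊢ ¬P
P: the list has at least 35 elements
Q: the list has at least 4 elements
We have P → Q and Q is false.
By modus tollens, P must be false.

It is not the case that the list has at least 35 elements


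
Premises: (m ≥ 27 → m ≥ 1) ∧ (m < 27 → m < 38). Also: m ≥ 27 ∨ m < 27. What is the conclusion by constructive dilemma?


Constructive dilemma: (P → Q) ∧ (R → S), P ∨ R ⊢ Q ∨ S
Premise 1: m ≥ 27 → m ≥ 1
Premise 2: m < 27 → m < 38
Premise 3: m ≥ 27 ∨ m < 27
Case 1: Assuming m ≥ 27, then by Premise 1, m ≥ 1.
Case 2: Assuming m < 27, then by Premise 2, m < 38.
Since one of m ≥ 27 or m < 27 must hold, we get m ≥ 1 or m < 38.

m ≥ 1 or m < 38.


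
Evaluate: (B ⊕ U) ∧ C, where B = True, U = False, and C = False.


B = True, U = False, C = False
Step 1: B ⊕ U = True XOR False = True
Step 2: True ∧ C = True AND False = False
XOR true when exactly one of B,U is true; then AND with C.

False


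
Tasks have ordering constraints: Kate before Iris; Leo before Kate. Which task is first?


Constraints: Kate before Iris; Leo before Kate
The first task can have nothing scheduled before it, so it must never appear on the right of a 'before'.
Tasks appearing after some 'before': Iris, Kate.
The only task not in that list is Leo → it is first.

Leo


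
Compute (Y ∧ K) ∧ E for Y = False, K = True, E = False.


Y = False, K = True, E = False
Step 1: Y ∧ K = False AND True = False
Step 2: False ∧ E = False AND False = False
AND is true only when ALL operands are true.

False


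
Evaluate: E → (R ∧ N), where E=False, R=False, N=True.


E = False, R = False, N = True
Expression: E → (R ∧ N)
Step 1: R ∧ N = False AND True = False
Step 2: E → (False) = False → False = True

True


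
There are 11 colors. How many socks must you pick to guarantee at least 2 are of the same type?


Pigeonhole: to guarantee k in one of n categories, need (k-1)×n + 1.
k = 2, n = 11
Minimum = (2-1) × 11 + 1 = 1 × 11 + 1

12


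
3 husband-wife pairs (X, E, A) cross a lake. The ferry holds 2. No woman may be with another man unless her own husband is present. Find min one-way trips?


Label couples X, E, A (H = husband, W = wife).
Counting alone: 6 people, the ferry carries 2 and someone must bring it back, so each round trip nets at most +1 on the far side until the last crossing → at least 9 trips. The jealousy constraint makes 9 impossible; the shortest valid schedule has 11:
1. WX+WE →  (far: WX,WE; near: HX,HE,HA,WA)
2. WX ←       (far: WE; near: HX,HE,HA,WX,WA)
3. WX+WA →  (far: WX,WE,WA; near: HX,HE,HA)
4. WX ←       (far: WE,WA; near: HX,HE,HA,WX)
5. HE+HA →  (far: HE,WE,HA,WA; near: HX,WX)
6. HE+WE ←  (far: HA,WA; near: HX,WX,HE,WE)
7. HX+HE →  (far: HX,HE,HA,WA; near: WX,WE)
8. WA ←       (far: HX,HE,HA; near: WX,WE,WA)
9. WX+WE →  (far: HX,WX,HE,WE,HA; near: WA)
10. HA ←      (far: HX,WX,HE,WE; near: HA,WA)
11. HA+WA → (far: all six; near: empty)
In every state each wife is either with her husband or with no other man.
Minimum trips = 11

11


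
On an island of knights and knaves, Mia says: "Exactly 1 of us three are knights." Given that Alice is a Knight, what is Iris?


Mia claims exactly 1 knights among Mia, Alice, Iris.
Given: Alice is a Knight.

Case 1: Mia is a Knight (tells truth)
  Then exactly 1 of the three are knights.
  Counting Mia, Alice: 2 knight(s) so far. Need -1 more → impossible.
Case 2: Mia is a Knave (lies)
  Then the count is NOT 1.
  If Iris = Knave, count = 1 = 1 → claim would be true, contradicts lie.
  If Iris = Knight, count = 2 ≠ 1 → lie confirmed ✓

Iris is a Knight.

Knight


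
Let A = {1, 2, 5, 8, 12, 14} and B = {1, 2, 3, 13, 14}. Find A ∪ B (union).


A = {1, 2, 5, 8, 12, 14}
B = {1, 2, 3, 13, 14}
Operation: union
All elements combined: 1, 2, 3, 5, 8, 12, 13, 14

{1, 2, 3, 5, 8, 12, 13, 14}


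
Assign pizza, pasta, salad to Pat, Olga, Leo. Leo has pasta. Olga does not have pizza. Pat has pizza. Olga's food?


From clues:
  Leo → pasta
  Pat → pizza
By elimination, Olga gets the remaining.

salad


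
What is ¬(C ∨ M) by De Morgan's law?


De Morgan's law: ¬(P ∨ Q) ≡ ¬P ∧ ¬Q
¬(C ∨ M) = ¬C ∧ ¬M

¬C ∧ ¬M


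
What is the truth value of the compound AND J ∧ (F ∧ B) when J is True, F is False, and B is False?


J = True, F = False, B = False
Step 1: F ∧ B = False AND False = False
Step 2: J ∧ False = True AND False = False
AND is true only when ALL operands are true.

False


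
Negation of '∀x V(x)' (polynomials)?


Original: ∀x V(x)
Rule: ¬∀→∃, ¬∃→∀, negate predicate.
Negation: ∃x ¬V(x)

∃x ¬V(x)


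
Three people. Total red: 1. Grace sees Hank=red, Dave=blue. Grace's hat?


Total red = 1, seen red = 1
Own red = 1 - 1 = 0
Grace's hat is blue.

blue


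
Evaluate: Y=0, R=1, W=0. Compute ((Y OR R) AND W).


Y OR R = 0|1 = 1
1 AND 0 = 0

0


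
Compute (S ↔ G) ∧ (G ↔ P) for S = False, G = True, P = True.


S = False, G = True, P = True
Step 1: S ↔ G is true when S and G have the same value. Result: False
Step 2: G ↔ P is true when G and P have the same value. Result: True
Step 3: False ∧ True = False

False


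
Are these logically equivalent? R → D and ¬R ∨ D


Expression 1: R → D
Expression 2: ¬R ∨ D
Truth table (R D | Expr1 Expr2):
  T T |   T     T
  T F |   F     F
  F T |   T     T
  F F |   T     T
All 4 rows agree, so the expressions are logically equivalent.

Yes


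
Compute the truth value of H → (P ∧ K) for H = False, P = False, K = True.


H = False, P = False, K = True
Step 1: P ∧ K = False AND True = False
Step 2: H → (False): false only when H=True and consequent=False.
Result: True

True


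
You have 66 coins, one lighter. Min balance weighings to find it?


Each weighing has 3 outcomes (left heavy / balance / right heavy), so k weighings distinguish at most 3^k cases; splitting into three near-equal groups achieves this.
Need 3^k ≥ 66: 3^3 = 27 < 66 ≤ 3^4 = 81
k = ⌈log₃(66)⌉ = 4

4


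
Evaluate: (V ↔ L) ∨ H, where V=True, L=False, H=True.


V = True, L = False, H = True
Expression: (V ↔ L) ∨ H
Step 1: V ↔ L = (True iff False) (true when values match) = False
Step 2: (False) ∨ H = False OR True = True

True


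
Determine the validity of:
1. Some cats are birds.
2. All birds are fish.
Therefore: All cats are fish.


Premise 1: Some cats are birds.
Premise 2: All birds are fish.
Conclusion: All cats are fish.
Fallacy: illicit minor. The minor term (cats) is distributed in the conclusion ('All cats ...') but undistributed in its premise ('Some cats are birds' doesn't cover all cats).
Only 'Some cats are fish' follows, not 'All'.

Invalid


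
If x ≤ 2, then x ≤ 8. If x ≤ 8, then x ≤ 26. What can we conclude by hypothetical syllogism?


Hypothetical syllogism: P → Q, Q → R ⊢ P → R
Premise 1: x ≤ 2 → x ≤ 8
Premise 2: x ≤ 8 → x ≤ 26
Chain the implications: the middle term (x ≤ 8) links the two.
Conclusion: If x ≤ 2, then x ≤ 26.

If x ≤ 2, then x ≤ 26.


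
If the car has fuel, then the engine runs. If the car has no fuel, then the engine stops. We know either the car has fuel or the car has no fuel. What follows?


Constructive dilemma: (P → Q) ∧ (R → S), P ∨ R ⊢ Q ∨ S
Premise 1: the car has fuel → the engine runs
Premise 2: the car has no fuel → the engine stops
Premise 3: the car has fuel ∨ the car has no fuel
Case 1: Assuming the car has fuel, then by Premise 1, the engine runs.
Case 2: Assuming the car has no fuel, then by Premise 2, the engine stops.
Since one of the car has fuel or the car has no fuel must hold, we get the engine runs or the engine stops.

The engine runs or the engine stops.


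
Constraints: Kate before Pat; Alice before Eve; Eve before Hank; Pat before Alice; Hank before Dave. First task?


Constraints: Kate before Pat; Alice before Eve; Eve before Hank; Pat before Alice; Hank before Dave
The first task can have nothing scheduled before it, so it must never appear on the right of a 'before'.
Tasks appearing after some 'before': Pat, Eve, Hank, Alice, Dave.
The only task not in that list is Kate → it is first.

Kate


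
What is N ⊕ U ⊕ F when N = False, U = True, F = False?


N = False, U = True, F = False
Step 1: N ⊕ U = False XOR True = True
Step 2: True ⊕ F = True XOR False = True
XOR is true when an odd number of operands are true.

True


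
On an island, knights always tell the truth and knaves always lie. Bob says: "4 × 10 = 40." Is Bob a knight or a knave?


Statement: "4 × 10 = 40."
Actual: 4 × 10 = 40
Claimed: 40
Statement is TRUE → Bob tells the truth → Knight

Knight


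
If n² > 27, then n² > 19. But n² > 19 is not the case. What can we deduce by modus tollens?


Modus tollens: P → Q, ¬Q ⊢ ¬P
P: n² > 27
Q: n² > 19
We have P → Q and Q is false.
By modus tollens, P must be false.

It is not the case that n² > 27


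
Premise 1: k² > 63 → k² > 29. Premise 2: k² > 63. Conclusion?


Modus ponens: P → Q, P ⊢ Q
P: k² > 63
Q: k² > 29
We have P → Q and P is true.
By modus ponens, Q must be true.

k² > 29


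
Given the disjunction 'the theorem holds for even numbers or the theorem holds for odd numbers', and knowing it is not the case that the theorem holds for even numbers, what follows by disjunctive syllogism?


Disjunctive syllogism: P ∨ Q, ¬P ⊢ Q
Disjunction: the theorem holds for even numbers ∨ the theorem holds for odd numbers
We know it is not the case that the theorem holds for even numbers.
By disjunctive syllogism, the other disjunct must be true.

The theorem holds for odd numbers


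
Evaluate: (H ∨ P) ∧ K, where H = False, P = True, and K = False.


H = False, P = True, K = False
Step 1: H ∨ P = False OR True = True
Step 2: True ∧ K = True AND False = False
OR is true when at least one operand is true; AND requires both.

False


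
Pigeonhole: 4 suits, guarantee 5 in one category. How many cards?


Pigeonhole: to guarantee k in one of n categories, need (k-1)×n + 1.
k = 5, n = 4
Minimum = (5-1) × 4 + 1 = 4 × 4 + 1

17


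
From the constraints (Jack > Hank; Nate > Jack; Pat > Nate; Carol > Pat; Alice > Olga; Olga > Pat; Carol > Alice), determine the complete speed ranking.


Constraints: Jack > Hank; Nate > Jack; Pat > Nate; Carol > Pat; Alice > Olga; Olga > Pat; Carol > Alice
Method: at each step, the next-highest is the one remaining person who never appears on the smaller side of a constraint between remaining people.
  Step 1: remaining {Alice, Pat, Nate, Hank, Carol, Olga, Jack}; on the smaller side: {Alice, Pat, Nate, Hank, Olga, Jack} → Carol is next (Carol > Pat; Carol > Alice).
  Step 2: remaining {Alice, Pat, Nate, Hank, Olga, Jack}; on the smaller side: {Pat, Nate, Hank, Olga, Jack} → Alice is next (Alice > Olga).
  Step 3: remaining {Pat, Nate, Hank, Olga, Jack}; on the smaller side: {Pat, Nate, Hank, Jack} → Olga is next (Olga > Pat).
  Step 4: remaining {Pat, Nate, Hank, Jack}; on the smaller side: {Nate, Hank, Jack} → Pat is next (Pat > Nate).
  Step 5: remaining {Nate, Hank, Jack}; on the smaller side: {Hank, Jack} → Nate is next (Nate > Jack).
  Step 6: remaining {Hank, Jack}; on the smaller side: {Hank} → Jack is next (Jack > Hank).
  Step 7: only Hank remains → lowest.
Final ranking (highest to lowest):

Carol > Alice > Olga > Pat > Nate > Jack > Hank


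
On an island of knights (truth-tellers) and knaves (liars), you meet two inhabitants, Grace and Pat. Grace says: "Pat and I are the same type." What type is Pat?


Grace says: "Pat and I are the same type."
Case 1: Grace is a Knight (truth-teller)
  Statement is true → they ARE the same → Pat is also a Knight
Case 2: Grace is a Knave (liar)
  Statement is false → they are NOT the same → Pat is a Knight
In both cases, Pat is a Knight.

Knight


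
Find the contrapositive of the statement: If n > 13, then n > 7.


Original: If n > 13, then n > 7
Contrapositive: If ¬Q, then ¬P
Negate Q: not (n > 7)
Negate P: not (n > 13)

If not (n > 7), then not (n > 13).


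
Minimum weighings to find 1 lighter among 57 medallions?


Each weighing has 3 outcomes (left heavy / balance / right heavy), so k weighings distinguish at most 3^k cases; splitting into three near-equal groups achieves this.
Need 3^k ≥ 57: 3^3 = 27 < 57 ≤ 3^4 = 81
k = ⌈log₃(57)⌉ = 4

4


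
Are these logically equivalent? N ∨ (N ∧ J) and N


Expression 1: N ∨ (N ∧ J)
Expression 2: N
Truth table (N J | Expr1 Expr2):
  T T |   T     T
  T F |   T     T
  F T |   F     F
  F F |   F     F
All 4 rows agree, so the expressions are logically equivalent.

Yes


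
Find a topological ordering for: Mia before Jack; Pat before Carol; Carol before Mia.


Constraints: Mia before Jack; Pat before Carol; Carol before Mia
Method: repeatedly schedule the remaining task that has no remaining task required before it.
  Step 1: remaining {Pat, Carol, Jack, Mia}; every task except Pat still has a predecessor pending → schedule Pat.
  Step 2: remaining {Carol, Jack, Mia}; every task except Carol still has a predecessor pending → schedule Carol.
  Step 3: remaining {Jack, Mia}; every task except Mia still has a predecessor pending → schedule Mia.
  Step 4: only Jack remains → schedule Jack.
Resulting order:

Pat → Carol → Mia → Jack


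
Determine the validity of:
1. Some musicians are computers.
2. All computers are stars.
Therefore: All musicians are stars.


Premise 1: Some musicians are computers.
Premise 2: All computers are stars.
Conclusion: All musicians are stars.
Fallacy: illicit minor. The minor term (musicians) is distributed in the conclusion ('All musicians ...') but undistributed in its premise ('Some musicians are computers' doesn't cover all musicians).
Only 'Some musicians are stars' follows, not 'All'.

Invalid


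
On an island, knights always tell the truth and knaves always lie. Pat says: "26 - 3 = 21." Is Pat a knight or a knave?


Statement: "26 - 3 = 21."
Actual: 26 - 3 = 23
Claimed: 21
Statement is FALSE → Pat lies → Knave

Knave


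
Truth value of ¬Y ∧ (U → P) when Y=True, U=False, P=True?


Y = True, U = False, P = True
Expression: ¬Y ∧ (U → P)
Step 1: ¬Y = NOT True = False
Step 2: U → P = False → True (false only if U=True, P=False) = True
Step 3: (False) ∧ (True) = False AND True = False

False


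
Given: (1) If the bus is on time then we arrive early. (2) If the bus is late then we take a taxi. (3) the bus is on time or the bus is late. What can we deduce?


Constructive dilemma: (P → Q) ∧ (R → S), P ∨ R ⊢ Q ∨ S
Premise 1: the bus is on time → we arrive early
Premise 2: the bus is late → we take a taxi
Premise 3: the bus is on time ∨ the bus is late
Case 1: Assuming the bus is on time, then by Premise 1, we arrive early.
Case 2: Assuming the bus is late, then by Premise 2, we take a taxi.
Since one of the bus is on time or the bus is late must hold, we get we arrive early or we take a taxi.

We arrive early or we take a taxi.


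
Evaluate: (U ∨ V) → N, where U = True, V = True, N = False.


U = True, V = True, N = False
Step 1: U ∨ V = True OR True = True
Step 2: (True) → N: false only when antecedent=True and N=False.
Result: False

False


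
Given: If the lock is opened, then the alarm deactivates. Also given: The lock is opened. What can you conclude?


Modus ponens: P → Q, P ⊢ Q
P: the lock is opened
Q: the alarm deactivates
We have P → Q and P is true.
By modus ponens, Q must be true.

The alarm deactivates


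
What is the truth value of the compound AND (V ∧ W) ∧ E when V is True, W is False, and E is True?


V = True, W = False, E = True
Step 1: V ∧ W = True AND False = False
Step 2: False ∧ E = False AND True = False
AND is true only when ALL operands are true.

False


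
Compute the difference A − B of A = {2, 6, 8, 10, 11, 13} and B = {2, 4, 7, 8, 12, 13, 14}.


A = {2, 6, 8, 10, 11, 13}
B = {2, 4, 7, 8, 12, 13, 14}
Operation: difference A − B
In A but not B: 6, 10, 11

{6, 10, 11}


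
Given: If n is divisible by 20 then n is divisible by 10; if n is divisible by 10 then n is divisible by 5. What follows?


Hypothetical syllogism: P → Q, Q → R ⊢ P → R
Premise 1: n is divisible by 20 → n is divisible by 10
Premise 2: n is divisible by 10 → n is divisible by 5
Chain the implications: the middle term (n is divisible by 10) links the two.
Conclusion: If n is divisible by 20, then n is divisible by 5.

If n is divisible by 20, then n is divisible by 5.


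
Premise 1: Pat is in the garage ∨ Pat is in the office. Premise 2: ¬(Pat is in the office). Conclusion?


Disjunctive syllogism: P ∨ Q, ¬P ⊢ Q
Disjunction: Pat is in the garage ∨ Pat is in the office
We know it is not the case that Pat is in the office.
By disjunctive syllogism, the other disjunct must be true.

Pat is in the garage


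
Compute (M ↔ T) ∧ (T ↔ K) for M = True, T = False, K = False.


M = True, T = False, K = False
Step 1: M ↔ T is true when M and T have the same value. Result: False
Step 2: T ↔ K is true when T and K have the same value. Result: True
Step 3: False ∧ True = False

False


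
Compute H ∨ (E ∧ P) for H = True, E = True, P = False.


H = True, E = True, P = False
Step 1: E ∧ P = True AND False = False
Step 2: H ∨ False = True OR False = True
AND evaluated first (higher precedence); then OR applied.

True


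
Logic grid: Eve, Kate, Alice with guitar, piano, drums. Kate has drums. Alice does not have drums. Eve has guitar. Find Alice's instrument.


From clues:
  Eve → guitar
  Kate → drums
By elimination, Alice gets the remaining.

piano


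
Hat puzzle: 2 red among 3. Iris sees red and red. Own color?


Total red = 2, seen red = 2
Own red = 2 - 2 = 0
Iris's hat is blue.

blue


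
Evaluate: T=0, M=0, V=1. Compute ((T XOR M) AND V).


T XOR M = 0^0 = 0
0 AND 1 = 0

0


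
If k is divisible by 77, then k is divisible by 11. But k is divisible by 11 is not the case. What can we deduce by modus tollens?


Modus tollens: P → Q, ¬Q ⊢ ¬P
P: k is divisible by 77
Q: k is divisible by 11
We have P → Q and Q is false.
By modus tollens, P must be false.

It is not the case that k is divisible by 77


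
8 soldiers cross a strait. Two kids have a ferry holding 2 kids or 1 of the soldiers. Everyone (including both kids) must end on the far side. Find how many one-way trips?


Per crossing of one of the soldiers: kids→, one←, one of the soldiers→, one← = 4 trips
8 × 4 = 32, + 1 final kids→ = 33
Minimum trips = 33

33


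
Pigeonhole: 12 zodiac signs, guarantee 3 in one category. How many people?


Pigeonhole: to guarantee k in one of n categories, need (k-1)×n + 1.
k = 3, n = 12
Minimum = (3-1) × 12 + 1 = 2 × 12 + 1

25


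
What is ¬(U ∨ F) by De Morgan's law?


De Morgan's law: ¬(P ∨ Q) ≡ ¬P ∧ ¬Q
¬(U ∨ F) = ¬U ∧ ¬F

¬U ∧ ¬F


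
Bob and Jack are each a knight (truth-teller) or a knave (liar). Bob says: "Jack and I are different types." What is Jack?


Bob says: "Jack and I are different types."
Case 1: Bob is a Knight (truth-teller)
  Statement is true → they ARE different → Jack is a Knave
Case 2: Bob is a Knave (liar)
  Statement is false → they are NOT different → Jack is a Knave
In both cases, Jack is a Knave.

Knave


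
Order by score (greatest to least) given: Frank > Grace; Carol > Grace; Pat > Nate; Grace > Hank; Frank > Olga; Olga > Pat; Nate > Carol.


Constraints: Frank > Grace; Carol > Grace; Pat > Nate; Grace > Hank; Frank > Olga; Olga > Pat; Nate > Carol
Method: at each step, the next-highest is the one remaining person who never appears on the smaller side of a constraint between remaining people.
  Step 1: remaining {Frank, Grace, Olga, Nate, Carol, Pat, Hank}; on the smaller side: {Grace, Olga, Nate, Carol, Pat, Hank} → Frank is next (Frank > Grace; Frank > Olga).
  Step 2: remaining {Grace, Olga, Nate, Carol, Pat, Hank}; on the smaller side: {Grace, Nate, Carol, Pat, Hank} → Olga is next (Olga > Pat).
  Step 3: remaining {Grace, Nate, Carol, Pat, Hank}; on the smaller side: {Grace, Nate, Carol, Hank} → Pat is next (Pat > Nate).
  Step 4: remaining {Grace, Nate, Carol, Hank}; on the smaller side: {Grace, Carol, Hank} → Nate is next (Nate > Carol).
  Step 5: remaining {Grace, Carol, Hank}; on the smaller side: {Grace, Hank} → Carol is next (Carol > Grace).
  Step 6: remaining {Grace, Hank}; on the smaller side: {Hank} → Grace is next (Grace > Hank).
  Step 7: only Hank remains → lowest.
Final ranking (highest to lowest):

Frank > Olga > Pat > Nate > Carol > Grace > Hank
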